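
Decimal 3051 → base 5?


Divide by 5 repeatedly:
3051 ÷ 5 = 610 remainder 1
610 ÷ 5 = 122 remainder 0
122 ÷ 5 = 24 remainder 2
24 ÷ 5 = 4 remainder 4
4 ÷ 5 = 0 remainder 4
Reading remainders bottom-up:
= 44201


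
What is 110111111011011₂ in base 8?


Group into 3-bit groups: 110111111011011
  110 = 6
  111 = 7
  111 = 7
  011 = 3
  011 = 3
= 0o67733


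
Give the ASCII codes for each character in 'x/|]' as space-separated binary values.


String: 'x/|]'  (4 characters)
Per-character ASCII lookup:
  'x': lowercase starts at 97: 'x' = 97 + 23 = 120 → 1111000
  '/': special character: '/' = 47 → 101111
  '|': special character: '|' = 124 → 1111100
  ']': special character: ']' = 93 → 1011101
= 1111000 101111 1111100 1011101


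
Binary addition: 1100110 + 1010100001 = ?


Align and add column by column (LSB to MSB, carry propagating):
  00001100110
+ 01010100001
  -----------
  col 0: 0 + 1 + 0 (carry in) = 1 → bit 1, carry out 0
  col 1: 1 + 0 + 0 (carry in) = 1 → bit 1, carry out 0
  col 2: 1 + 0 + 0 (carry in) = 1 → bit 1, carry out 0
  col 3: 0 + 0 + 0 (carry in) = 0 → bit 0, carry out 0
  col 4: 0 + 0 + 0 (carry in) = 0 → bit 0, carry out 0
  col 5: 1 + 1 + 0 (carry in) = 2 → bit 0, carry out 1
  col 6: 1 + 0 + 1 (carry in) = 2 → bit 0, carry out 1
  col 7: 0 + 1 + 1 (carry in) = 2 → bit 0, carry out 1
  col 8: 0 + 0 + 1 (carry in) = 1 → bit 1, carry out 0
  col 9: 0 + 1 + 0 (carry in) = 1 → bit 1, carry out 0
  col 10: 0 + 0 + 0 (carry in) = 0 → bit 0, carry out 0
Reading bits MSB→LSB: 01100000111
Strip leading zeros: 1100000111
= 1100000111


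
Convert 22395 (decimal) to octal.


Divide by 8 repeatedly:
22395 ÷ 8 = 2799 remainder 3
2799 ÷ 8 = 349 remainder 7
349 ÷ 8 = 43 remainder 5
43 ÷ 8 = 5 remainder 3
5 ÷ 8 = 0 remainder 5
Reading remainders bottom-up:
= 0o53573


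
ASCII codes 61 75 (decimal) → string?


Codes (decimal): 61 75
Per-code ASCII lookup:
  61  (special character) → '='
  75  (range 65-90: uppercase, 75 - 65 = 10) → 'K'
= '=K'


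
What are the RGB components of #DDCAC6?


Hex: #DDCAC6
R = DD₁₆ = 221
G = CA₁₆ = 202
B = C6₁₆ = 198
= RGB(221, 202, 198)


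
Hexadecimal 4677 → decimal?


Positional values:
Position 0: 7 × 16^0 = 7 × 1 = 7
Position 1: 7 × 16^1 = 7 × 16 = 112
Position 2: 6 × 16^2 = 6 × 256 = 1536
Position 3: 4 × 16^3 = 4 × 4096 = 16384
Sum = 7 + 112 + 1536 + 16384
= 18039


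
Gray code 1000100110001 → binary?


Gray code: 1000100110001
MSB stays the same: 1
Each subsequent bit = prev_binary XOR current_gray:
  B[1] = 1 XOR 0 = 1
  B[2] = 1 XOR 0 = 1
  B[3] = 1 XOR 0 = 1
  B[4] = 1 XOR 1 = 0
  B[5] = 0 XOR 0 = 0
  B[6] = 0 XOR 0 = 0
  B[7] = 0 XOR 1 = 1
  B[8] = 1 XOR 1 = 0
  B[9] = 0 XOR 0 = 0
  B[10] = 0 XOR 0 = 0
  B[11] = 0 XOR 0 = 0
  B[12] = 0 XOR 1 = 1
= 1111000100001 (7713 decimal)


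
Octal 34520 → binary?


Each octal digit → 3 binary bits:
  3 = 011
  4 = 100
  5 = 101
  2 = 010
  0 = 000
Concatenate: 011 100 101 010 000
= 011100101010000


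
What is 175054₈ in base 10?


Positional values:
Position 0: 4 × 8^0 = 4
Position 1: 5 × 8^1 = 40
Position 2: 0 × 8^2 = 0
Position 3: 5 × 8^3 = 2560
Position 4: 7 × 8^4 = 28672
Position 5: 1 × 8^5 = 32768
Sum = 4 + 40 + 0 + 2560 + 28672 + 32768
= 64044


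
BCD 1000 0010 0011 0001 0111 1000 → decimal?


Each 4-bit group → digit:
  1000 → 8
  0010 → 2
  0011 → 3
  0001 → 1
  0111 → 7
  1000 → 8
= 823178


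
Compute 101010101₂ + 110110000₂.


Align and add column by column (LSB to MSB, carry propagating):
  0101010101
+ 0110110000
  ----------
  col 0: 1 + 0 + 0 (carry in) = 1 → bit 1, carry out 0
  col 1: 0 + 0 + 0 (carry in) = 0 → bit 0, carry out 0
  col 2: 1 + 0 + 0 (carry in) = 1 → bit 1, carry out 0
  col 3: 0 + 0 + 0 (carry in) = 0 → bit 0, carry out 0
  col 4: 1 + 1 + 0 (carry in) = 2 → bit 0, carry out 1
  col 5: 0 + 1 + 1 (carry in) = 2 → bit 0, carry out 1
  col 6: 1 + 0 + 1 (carry in) = 2 → bit 0, carry out 1
  col 7: 0 + 1 + 1 (carry in) = 2 → bit 0, carry out 1
  col 8: 1 + 1 + 1 (carry in) = 3 → bit 1, carry out 1
  col 9: 0 + 0 + 1 (carry in) = 1 → bit 1, carry out 0
Reading bits MSB→LSB: 1100000101
Strip leading zeros: 1100000101
= 1100000101


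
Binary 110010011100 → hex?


Group into 4-bit nibbles: 110010011100
  1100 = C
  1001 = 9
  1100 = C
= 0xC9C


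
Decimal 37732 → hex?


Divide by 16 repeatedly:
37732 ÷ 16 = 2358 remainder 4 (4)
2358 ÷ 16 = 147 remainder 6 (6)
147 ÷ 16 = 9 remainder 3 (3)
9 ÷ 16 = 0 remainder 9 (9)
Reading remainders bottom-up:
= 0x9364


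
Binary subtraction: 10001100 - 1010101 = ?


Align and subtract column by column (LSB to MSB, borrowing when needed):
  10001100
- 01010101
  --------
  col 0: (0 - 0 borrow-in) - 1 → borrow from next column: (0+2) - 1 = 1, borrow out 1
  col 1: (0 - 1 borrow-in) - 0 → borrow from next column: (-1+2) - 0 = 1, borrow out 1
  col 2: (1 - 1 borrow-in) - 1 → borrow from next column: (0+2) - 1 = 1, borrow out 1
  col 3: (1 - 1 borrow-in) - 0 → 0 - 0 = 0, borrow out 0
  col 4: (0 - 0 borrow-in) - 1 → borrow from next column: (0+2) - 1 = 1, borrow out 1
  col 5: (0 - 1 borrow-in) - 0 → borrow from next column: (-1+2) - 0 = 1, borrow out 1
  col 6: (0 - 1 borrow-in) - 1 → borrow from next column: (-1+2) - 1 = 0, borrow out 1
  col 7: (1 - 1 borrow-in) - 0 → 0 - 0 = 0, borrow out 0
Reading bits MSB→LSB: 00110111
Strip leading zeros: 110111
= 110111


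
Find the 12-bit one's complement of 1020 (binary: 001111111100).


Original: 001111111100
Invert all bits:
  bit 0: 0 → 1
  bit 1: 0 → 1
  bit 2: 1 → 0
  bit 3: 1 → 0
  bit 4: 1 → 0
  bit 5: 1 → 0
  bit 6: 1 → 0
  bit 7: 1 → 0
  bit 8: 1 → 0
  bit 9: 1 → 0
  bit 10: 0 → 1
  bit 11: 0 → 1
= 110000000011


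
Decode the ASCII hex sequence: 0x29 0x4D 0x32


Codes (hex): 0x29 0x4D 0x32
Per-code ASCII lookup:
  0x29 = 41  (special character) → ')'
  0x4D = 77  (range 65-90: uppercase, 77 - 65 = 12) → 'M'
  0x32 = 50  (range 48-57: digits, 50 - 48 = 2) → '2'
= ')M2'


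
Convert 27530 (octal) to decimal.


Positional values:
Position 0: 0 × 8^0 = 0
Position 1: 3 × 8^1 = 24
Position 2: 5 × 8^2 = 320
Position 3: 7 × 8^3 = 3584
Position 4: 2 × 8^4 = 8192
Sum = 0 + 24 + 320 + 3584 + 8192
= 12120


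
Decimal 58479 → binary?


Divide by 2 repeatedly:
58479 ÷ 2 = 29239 remainder 1
29239 ÷ 2 = 14619 remainder 1
14619 ÷ 2 = 7309 remainder 1
7309 ÷ 2 = 3654 remainder 1
3654 ÷ 2 = 1827 remainder 0
1827 ÷ 2 = 913 remainder 1
913 ÷ 2 = 456 remainder 1
456 ÷ 2 = 228 remainder 0
228 ÷ 2 = 114 remainder 0
114 ÷ 2 = 57 remainder 0
57 ÷ 2 = 28 remainder 1
28 ÷ 2 = 14 remainder 0
14 ÷ 2 = 7 remainder 0
7 ÷ 2 = 3 remainder 1
3 ÷ 2 = 1 remainder 1
1 ÷ 2 = 0 remainder 1
Reading remainders bottom-up:
= 1110010001101111


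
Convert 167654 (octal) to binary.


Each octal digit → 3 binary bits:
  1 = 001
  6 = 110
  7 = 111
  6 = 110
  5 = 101
  4 = 100
Concatenate: 001 110 111 110 101 100
= 001110111110101100


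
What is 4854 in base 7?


Divide by 7 repeatedly:
4854 ÷ 7 = 693 remainder 3
693 ÷ 7 = 99 remainder 0
99 ÷ 7 = 14 remainder 1
14 ÷ 7 = 2 remainder 0
2 ÷ 7 = 0 remainder 2
Reading remainders bottom-up:
= 20103


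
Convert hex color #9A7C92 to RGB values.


Hex: #9A7C92
R = 9A₁₆ = 154
G = 7C₁₆ = 124
B = 92₁₆ = 146
= RGB(154, 124, 146)


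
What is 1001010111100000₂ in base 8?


Group into 3-bit groups: 001001010111100000
  001 = 1
  001 = 1
  010 = 2
  111 = 7
  100 = 4
  000 = 0
= 0o112740


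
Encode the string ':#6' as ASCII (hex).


String: ':#6'  (3 characters)
Per-character ASCII lookup:
  ':': special character: ':' = 58 → 0x3A
  '#': special character: '#' = 35 → 0x23
  '6': digits start at 48: '6' = 48 + 6 = 54 → 0x36
= 0x3A 0x23 0x36


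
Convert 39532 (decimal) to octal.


Divide by 8 repeatedly:
39532 ÷ 8 = 4941 remainder 4
4941 ÷ 8 = 617 remainder 5
617 ÷ 8 = 77 remainder 1
77 ÷ 8 = 9 remainder 5
9 ÷ 8 = 1 remainder 1
1 ÷ 8 = 0 remainder 1
Reading remainders bottom-up:
= 0o115154


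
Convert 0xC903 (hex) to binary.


Each hex digit → 4 binary bits:
  C = 1100
  9 = 1001
  0 = 0000
  3 = 0011
Concatenate: 1100 1001 0000 0011
= 1100100100000011


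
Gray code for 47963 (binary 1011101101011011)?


Binary: 1011101101011011
Gray code: G = B XOR (B >> 1)
B >> 1 = 0101110110101101
1011101101011011 XOR 0101110110101101:
  1 XOR 0 = 1
  0 XOR 1 = 1
  1 XOR 0 = 1
  1 XOR 1 = 0
  1 XOR 1 = 0
  0 XOR 1 = 1
  1 XOR 0 = 1
  1 XOR 1 = 0
  0 XOR 1 = 1
  1 XOR 0 = 1
  0 XOR 1 = 1
  1 XOR 0 = 1
  1 XOR 1 = 0
  0 XOR 1 = 1
  1 XOR 0 = 1
  1 XOR 1 = 0
= 1110011011110110


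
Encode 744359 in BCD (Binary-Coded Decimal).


Each digit → 4-bit binary:
  7 → 0111
  4 → 0100
  4 → 0100
  3 → 0011
  5 → 0101
  9 → 1001
= 0111 0100 0100 0011 0101 1001


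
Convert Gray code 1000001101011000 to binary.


Gray code: 1000001101011000
MSB stays the same: 1
Each subsequent bit = prev_binary XOR current_gray:
  B[1] = 1 XOR 0 = 1
  B[2] = 1 XOR 0 = 1
  B[3] = 1 XOR 0 = 1
  B[4] = 1 XOR 0 = 1
  B[5] = 1 XOR 0 = 1
  B[6] = 1 XOR 1 = 0
  B[7] = 0 XOR 1 = 1
  B[8] = 1 XOR 0 = 1
  B[9] = 1 XOR 1 = 0
  B[10] = 0 XOR 0 = 0
  B[11] = 0 XOR 1 = 1
  B[12] = 1 XOR 1 = 0
  B[13] = 0 XOR 0 = 0
  B[14] = 0 XOR 0 = 0
  B[15] = 0 XOR 0 = 0
= 1111110110010000 (64912 decimal)


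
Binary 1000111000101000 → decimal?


Positional values:
Bit 3: 1 × 2^3 = 8
Bit 5: 1 × 2^5 = 32
Bit 9: 1 × 2^9 = 512
Bit 10: 1 × 2^10 = 1024
Bit 11: 1 × 2^11 = 2048
Bit 15: 1 × 2^15 = 32768
Sum = 8 + 32 + 512 + 1024 + 2048 + 32768
= 36392


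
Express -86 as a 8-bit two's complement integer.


Original: 01010110
Step 1 - Invert all bits: 10101001
Step 2 - Add 1: 10101001 + 1
= 10101010 (represents -86)


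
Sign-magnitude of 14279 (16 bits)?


Sign bit: 0 (positive)
Magnitude: 14279 = 011011111000111
= 0011011111000111


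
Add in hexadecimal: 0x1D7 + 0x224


Align and add column by column (LSB to MSB, each column mod 16 with carry):
  01D7
+ 0224
  ----
  col 0: 7(7) + 4(4) + 0 (carry in) = 11 → B(11), carry out 0
  col 1: D(13) + 2(2) + 0 (carry in) = 15 → F(15), carry out 0
  col 2: 1(1) + 2(2) + 0 (carry in) = 3 → 3(3), carry out 0
  col 3: 0(0) + 0(0) + 0 (carry in) = 0 → 0(0), carry out 0
Reading digits MSB→LSB: 03FB
Strip leading zeros: 3FB
= 0x3FB


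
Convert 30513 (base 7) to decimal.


Positional values (base 7):
  3 × 7^0 = 3 × 1 = 3
  1 × 7^1 = 1 × 7 = 7
  5 × 7^2 = 5 × 49 = 245
  0 × 7^3 = 0 × 343 = 0
  3 × 7^4 = 3 × 2401 = 7203
Sum = 3 + 7 + 245 + 0 + 7203
= 7458


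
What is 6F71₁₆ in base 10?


Positional values:
Position 0: 1 × 16^0 = 1 × 1 = 1
Position 1: 7 × 16^1 = 7 × 16 = 112
Position 2: F × 16^2 = 15 × 256 = 3840
Position 3: 6 × 16^3 = 6 × 4096 = 24576
Sum = 1 + 112 + 3840 + 24576
= 28529


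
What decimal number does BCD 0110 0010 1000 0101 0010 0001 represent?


Each 4-bit group → digit:
  0110 → 6
  0010 → 2
  1000 → 8
  0101 → 5
  0010 → 2
  0001 → 1
= 628521


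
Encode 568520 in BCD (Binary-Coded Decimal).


Each digit → 4-bit binary:
  5 → 0101
  6 → 0110
  8 → 1000
  5 → 0101
  2 → 0010
  0 → 0000
= 0101 0110 1000 0101 0010 0000


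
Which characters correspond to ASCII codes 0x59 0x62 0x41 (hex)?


Codes (hex): 0x59 0x62 0x41
Per-code ASCII lookup:
  0x59 = 89  (range 65-90: uppercase, 89 - 65 = 24) → 'Y'
  0x62 = 98  (range 97-122: lowercase, 98 - 97 = 1) → 'b'
  0x41 = 65  (range 65-90: uppercase, 65 - 65 = 0) → 'A'
= 'YbA'


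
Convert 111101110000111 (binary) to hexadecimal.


Group into 4-bit nibbles: 0111101110000111
  0111 = 7
  1011 = B
  1000 = 8
  0111 = 7
= 0x7B87


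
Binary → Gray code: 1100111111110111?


Binary: 1100111111110111
Gray code: G = B XOR (B >> 1)
B >> 1 = 0110011111111011
1100111111110111 XOR 0110011111111011:
  1 XOR 0 = 1
  1 XOR 1 = 0
  0 XOR 1 = 1
  0 XOR 0 = 0
  1 XOR 0 = 1
  1 XOR 1 = 0
  1 XOR 1 = 0
  1 XOR 1 = 0
  1 XOR 1 = 0
  1 XOR 1 = 0
  1 XOR 1 = 0
  1 XOR 1 = 0
  0 XOR 1 = 1
  1 XOR 0 = 1
  1 XOR 1 = 0
  1 XOR 1 = 0
= 1010100000001100


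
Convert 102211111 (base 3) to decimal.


Positional values (base 3):
  1 × 3^0 = 1 × 1 = 1
  1 × 3^1 = 1 × 3 = 3
  1 × 3^2 = 1 × 9 = 9
  1 × 3^3 = 1 × 27 = 27
  1 × 3^4 = 1 × 81 = 81
  2 × 3^5 = 2 × 243 = 486
  2 × 3^6 = 2 × 729 = 1458
  0 × 3^7 = 0 × 2187 = 0
  1 × 3^8 = 1 × 6561 = 6561
Sum = 1 + 3 + 9 + 27 + 81 + 486 + 1458 + 0 + 6561
= 8626


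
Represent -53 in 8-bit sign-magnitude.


Sign bit: 1 (negative)
Magnitude: 53 = 0110101
= 10110101


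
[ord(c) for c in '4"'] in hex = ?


String: '4"'  (2 characters)
Per-character ASCII lookup:
  '4': digits start at 48: '4' = 48 + 4 = 52 → 0x34
  '"': special character: '"' = 34 → 0x22
= 0x34 0x22


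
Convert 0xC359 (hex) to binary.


Each hex digit → 4 binary bits:
  C = 1100
  3 = 0011
  5 = 0101
  9 = 1001
Concatenate: 1100 0011 0101 1001
= 1100001101011001


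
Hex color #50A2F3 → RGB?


Hex: #50A2F3
R = 50₁₆ = 80
G = A2₁₆ = 162
B = F3₁₆ = 243
= RGB(80, 162, 243)


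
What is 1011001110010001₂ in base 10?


Positional values:
Bit 0: 1 × 2^0 = 1
Bit 4: 1 × 2^4 = 16
Bit 7: 1 × 2^7 = 128
Bit 8: 1 × 2^8 = 256
Bit 9: 1 × 2^9 = 512
Bit 12: 1 × 2^12 = 4096
Bit 13: 1 × 2^13 = 8192
Bit 15: 1 × 2^15 = 32768
Sum = 1 + 16 + 128 + 256 + 512 + 4096 + 8192 + 32768
= 45969


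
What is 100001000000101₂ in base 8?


Group into 3-bit groups: 100001000000101
  100 = 4
  001 = 1
  000 = 0
  000 = 0
  101 = 5
= 0o41005


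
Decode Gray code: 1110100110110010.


Gray code: 1110100110110010
MSB stays the same: 1
Each subsequent bit = prev_binary XOR current_gray:
  B[1] = 1 XOR 1 = 0
  B[2] = 0 XOR 1 = 1
  B[3] = 1 XOR 0 = 1
  B[4] = 1 XOR 1 = 0
  B[5] = 0 XOR 0 = 0
  B[6] = 0 XOR 0 = 0
  B[7] = 0 XOR 1 = 1
  B[8] = 1 XOR 1 = 0
  B[9] = 0 XOR 0 = 0
  B[10] = 0 XOR 1 = 1
  B[11] = 1 XOR 1 = 0
  B[12] = 0 XOR 0 = 0
  B[13] = 0 XOR 0 = 0
  B[14] = 0 XOR 1 = 1
  B[15] = 1 XOR 0 = 1
= 1011000100100011 (45347 decimal)


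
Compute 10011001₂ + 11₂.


Align and add column by column (LSB to MSB, carry propagating):
  010011001
+ 000000011
  ---------
  col 0: 1 + 1 + 0 (carry in) = 2 → bit 0, carry out 1
  col 1: 0 + 1 + 1 (carry in) = 2 → bit 0, carry out 1
  col 2: 0 + 0 + 1 (carry in) = 1 → bit 1, carry out 0
  col 3: 1 + 0 + 0 (carry in) = 1 → bit 1, carry out 0
  col 4: 1 + 0 + 0 (carry in) = 1 → bit 1, carry out 0
  col 5: 0 + 0 + 0 (carry in) = 0 → bit 0, carry out 0
  col 6: 0 + 0 + 0 (carry in) = 0 → bit 0, carry out 0
  col 7: 1 + 0 + 0 (carry in) = 1 → bit 1, carry out 0
  col 8: 0 + 0 + 0 (carry in) = 0 → bit 0, carry out 0
Reading bits MSB→LSB: 010011100
Strip leading zeros: 10011100
= 10011100


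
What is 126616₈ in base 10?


Positional values:
Position 0: 6 × 8^0 = 6
Position 1: 1 × 8^1 = 8
Position 2: 6 × 8^2 = 384
Position 3: 6 × 8^3 = 3072
Position 4: 2 × 8^4 = 8192
Position 5: 1 × 8^5 = 32768
Sum = 6 + 8 + 384 + 3072 + 8192 + 32768
= 44430


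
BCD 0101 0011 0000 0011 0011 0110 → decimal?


Each 4-bit group → digit:
  0101 → 5
  0011 → 3
  0000 → 0
  0011 → 3
  0011 → 3
  0110 → 6
= 530336


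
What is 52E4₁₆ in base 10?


Positional values:
Position 0: 4 × 16^0 = 4 × 1 = 4
Position 1: E × 16^1 = 14 × 16 = 224
Position 2: 2 × 16^2 = 2 × 256 = 512
Position 3: 5 × 16^3 = 5 × 4096 = 20480
Sum = 4 + 224 + 512 + 20480
= 21220


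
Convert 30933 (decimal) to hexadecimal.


Divide by 16 repeatedly:
30933 ÷ 16 = 1933 remainder 5 (5)
1933 ÷ 16 = 120 remainder 13 (D)
120 ÷ 16 = 7 remainder 8 (8)
7 ÷ 16 = 0 remainder 7 (7)
Reading remainders bottom-up:
= 0x78D5


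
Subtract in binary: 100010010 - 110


Align and subtract column by column (LSB to MSB, borrowing when needed):
  100010010
- 000000110
  ---------
  col 0: (0 - 0 borrow-in) - 0 → 0 - 0 = 0, borrow out 0
  col 1: (1 - 0 borrow-in) - 1 → 1 - 1 = 0, borrow out 0
  col 2: (0 - 0 borrow-in) - 1 → borrow from next column: (0+2) - 1 = 1, borrow out 1
  col 3: (0 - 1 borrow-in) - 0 → borrow from next column: (-1+2) - 0 = 1, borrow out 1
  col 4: (1 - 1 borrow-in) - 0 → 0 - 0 = 0, borrow out 0
  col 5: (0 - 0 borrow-in) - 0 → 0 - 0 = 0, borrow out 0
  col 6: (0 - 0 borrow-in) - 0 → 0 - 0 = 0, borrow out 0
  col 7: (0 - 0 borrow-in) - 0 → 0 - 0 = 0, borrow out 0
  col 8: (1 - 0 borrow-in) - 0 → 1 - 0 = 1, borrow out 0
Reading bits MSB→LSB: 100001100
Strip leading zeros: 100001100
= 100001100


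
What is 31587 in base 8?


Divide by 8 repeatedly:
31587 ÷ 8 = 3948 remainder 3
3948 ÷ 8 = 493 remainder 4
493 ÷ 8 = 61 remainder 5
61 ÷ 8 = 7 remainder 5
7 ÷ 8 = 0 remainder 7
Reading remainders bottom-up:
= 0o75543


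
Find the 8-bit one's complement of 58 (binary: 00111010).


Original: 00111010
Invert all bits:
  bit 0: 0 → 1
  bit 1: 0 → 1
  bit 2: 1 → 0
  bit 3: 1 → 0
  bit 4: 1 → 0
  bit 5: 0 → 1
  bit 6: 1 → 0
  bit 7: 0 → 1
= 11000101


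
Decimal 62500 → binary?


Divide by 2 repeatedly:
62500 ÷ 2 = 31250 remainder 0
31250 ÷ 2 = 15625 remainder 0
15625 ÷ 2 = 7812 remainder 1
7812 ÷ 2 = 3906 remainder 0
3906 ÷ 2 = 1953 remainder 0
1953 ÷ 2 = 976 remainder 1
976 ÷ 2 = 488 remainder 0
488 ÷ 2 = 244 remainder 0
244 ÷ 2 = 122 remainder 0
122 ÷ 2 = 61 remainder 0
61 ÷ 2 = 30 remainder 1
30 ÷ 2 = 15 remainder 0
15 ÷ 2 = 7 remainder 1
7 ÷ 2 = 3 remainder 1
3 ÷ 2 = 1 remainder 1
1 ÷ 2 = 0 remainder 1
Reading remainders bottom-up:
= 1111010000100100


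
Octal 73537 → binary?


Each octal digit → 3 binary bits:
  7 = 111
  3 = 011
  5 = 101
  3 = 011
  7 = 111
Concatenate: 111 011 101 011 111
= 111011101011111


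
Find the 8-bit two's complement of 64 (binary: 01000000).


Original: 01000000
Step 1 - Invert all bits: 10111111
Step 2 - Add 1: 10111111 + 1
= 11000000 (represents -64)


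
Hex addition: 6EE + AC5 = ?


Align and add column by column (LSB to MSB, each column mod 16 with carry):
  06EE
+ 0AC5
  ----
  col 0: E(14) + 5(5) + 0 (carry in) = 19 → 3(3), carry out 1
  col 1: E(14) + C(12) + 1 (carry in) = 27 → B(11), carry out 1
  col 2: 6(6) + A(10) + 1 (carry in) = 17 → 1(1), carry out 1
  col 3: 0(0) + 0(0) + 1 (carry in) = 1 → 1(1), carry out 0
Reading digits MSB→LSB: 11B3
Strip leading zeros: 11B3
= 0x11B3


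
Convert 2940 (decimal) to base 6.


Divide by 6 repeatedly:
2940 ÷ 6 = 490 remainder 0
490 ÷ 6 = 81 remainder 4
81 ÷ 6 = 13 remainder 3
13 ÷ 6 = 2 remainder 1
2 ÷ 6 = 0 remainder 2
Reading remainders bottom-up:
= 21340


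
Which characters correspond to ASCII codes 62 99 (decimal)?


Codes (decimal): 62 99
Per-code ASCII lookup:
  62  (special character) → '>'
  99  (range 97-122: lowercase, 99 - 97 = 2) → 'c'
= '>c'


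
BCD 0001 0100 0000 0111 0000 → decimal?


Each 4-bit group → digit:
  0001 → 1
  0100 → 4
  0000 → 0
  0111 → 7
  0000 → 0
= 14070


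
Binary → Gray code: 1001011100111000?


Binary: 1001011100111000
Gray code: G = B XOR (B >> 1)
B >> 1 = 0100101110011100
1001011100111000 XOR 0100101110011100:
  1 XOR 0 = 1
  0 XOR 1 = 1
  0 XOR 0 = 0
  1 XOR 0 = 1
  0 XOR 1 = 1
  1 XOR 0 = 1
  1 XOR 1 = 0
  1 XOR 1 = 0
  0 XOR 1 = 1
  0 XOR 0 = 0
  1 XOR 0 = 1
  1 XOR 1 = 0
  1 XOR 1 = 0
  0 XOR 1 = 1
  0 XOR 0 = 0
  0 XOR 0 = 0
= 1101110010100100


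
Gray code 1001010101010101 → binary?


Gray code: 1001010101010101
MSB stays the same: 1
Each subsequent bit = prev_binary XOR current_gray:
  B[1] = 1 XOR 0 = 1
  B[2] = 1 XOR 0 = 1
  B[3] = 1 XOR 1 = 0
  B[4] = 0 XOR 0 = 0
  B[5] = 0 XOR 1 = 1
  B[6] = 1 XOR 0 = 1
  B[7] = 1 XOR 1 = 0
  B[8] = 0 XOR 0 = 0
  B[9] = 0 XOR 1 = 1
  B[10] = 1 XOR 0 = 1
  B[11] = 1 XOR 1 = 0
  B[12] = 0 XOR 0 = 0
  B[13] = 0 XOR 1 = 1
  B[14] = 1 XOR 0 = 1
  B[15] = 1 XOR 1 = 0
= 1110011001100110 (58982 decimal)


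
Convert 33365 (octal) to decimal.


Positional values:
Position 0: 5 × 8^0 = 5
Position 1: 6 × 8^1 = 48
Position 2: 3 × 8^2 = 192
Position 3: 3 × 8^3 = 1536
Position 4: 3 × 8^4 = 12288
Sum = 5 + 48 + 192 + 1536 + 12288
= 14069


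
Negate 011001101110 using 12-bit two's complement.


Original: 011001101110
Step 1 - Invert all bits: 100110010001
Step 2 - Add 1: 100110010001 + 1
= 100110010010 (represents -1646)


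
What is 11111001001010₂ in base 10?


Positional values:
Bit 1: 1 × 2^1 = 2
Bit 3: 1 × 2^3 = 8
Bit 6: 1 × 2^6 = 64
Bit 9: 1 × 2^9 = 512
Bit 10: 1 × 2^10 = 1024
Bit 11: 1 × 2^11 = 2048
Bit 12: 1 × 2^12 = 4096
Bit 13: 1 × 2^13 = 8192
Sum = 2 + 8 + 64 + 512 + 1024 + 2048 + 4096 + 8192
= 15946


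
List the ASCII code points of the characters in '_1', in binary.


String: '_1'  (2 characters)
Per-character ASCII lookup:
  '_': special character: '_' = 95 → 1011111
  '1': digits start at 48: '1' = 48 + 1 = 49 → 110001
= 1011111 110001


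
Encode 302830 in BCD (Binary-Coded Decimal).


Each digit → 4-bit binary:
  3 → 0011
  0 → 0000
  2 → 0010
  8 → 1000
  3 → 0011
  0 → 0000
= 0011 0000 0010 1000 0011 0000


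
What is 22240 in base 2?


Divide by 2 repeatedly:
22240 ÷ 2 = 11120 remainder 0
11120 ÷ 2 = 5560 remainder 0
5560 ÷ 2 = 2780 remainder 0
2780 ÷ 2 = 1390 remainder 0
1390 ÷ 2 = 695 remainder 0
695 ÷ 2 = 347 remainder 1
347 ÷ 2 = 173 remainder 1
173 ÷ 2 = 86 remainder 1
86 ÷ 2 = 43 remainder 0
43 ÷ 2 = 21 remainder 1
21 ÷ 2 = 10 remainder 1
10 ÷ 2 = 5 remainder 0
5 ÷ 2 = 2 remainder 1
2 ÷ 2 = 1 remainder 0
1 ÷ 2 = 0 remainder 1
Reading remainders bottom-up:
= 101011011100000


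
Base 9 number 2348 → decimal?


Positional values (base 9):
  8 × 9^0 = 8 × 1 = 8
  4 × 9^1 = 4 × 9 = 36
  3 × 9^2 = 3 × 81 = 243
  2 × 9^3 = 2 × 729 = 1458
Sum = 8 + 36 + 243 + 1458
= 1745


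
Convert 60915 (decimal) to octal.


Divide by 8 repeatedly:
60915 ÷ 8 = 7614 remainder 3
7614 ÷ 8 = 951 remainder 6
951 ÷ 8 = 118 remainder 7
118 ÷ 8 = 14 remainder 6
14 ÷ 8 = 1 remainder 6
1 ÷ 8 = 0 remainder 1
Reading remainders bottom-up:
= 0o166763


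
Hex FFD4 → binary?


Each hex digit → 4 binary bits:
  F = 1111
  F = 1111
  D = 1101
  4 = 0100
Concatenate: 1111 1111 1101 0100
= 1111111111010100


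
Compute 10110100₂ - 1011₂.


Align and subtract column by column (LSB to MSB, borrowing when needed):
  10110100
- 00001011
  --------
  col 0: (0 - 0 borrow-in) - 1 → borrow from next column: (0+2) - 1 = 1, borrow out 1
  col 1: (0 - 1 borrow-in) - 1 → borrow from next column: (-1+2) - 1 = 0, borrow out 1
  col 2: (1 - 1 borrow-in) - 0 → 0 - 0 = 0, borrow out 0
  col 3: (0 - 0 borrow-in) - 1 → borrow from next column: (0+2) - 1 = 1, borrow out 1
  col 4: (1 - 1 borrow-in) - 0 → 0 - 0 = 0, borrow out 0
  col 5: (1 - 0 borrow-in) - 0 → 1 - 0 = 1, borrow out 0
  col 6: (0 - 0 borrow-in) - 0 → 0 - 0 = 0, borrow out 0
  col 7: (1 - 0 borrow-in) - 0 → 1 - 0 = 1, borrow out 0
Reading bits MSB→LSB: 10101001
Strip leading zeros: 10101001
= 10101001


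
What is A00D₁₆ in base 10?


Positional values:
Position 0: D × 16^0 = 13 × 1 = 13
Position 1: 0 × 16^1 = 0 × 16 = 0
Position 2: 0 × 16^2 = 0 × 256 = 0
Position 3: A × 16^3 = 10 × 4096 = 40960
Sum = 13 + 0 + 0 + 40960
= 40973


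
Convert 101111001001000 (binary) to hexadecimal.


Group into 4-bit nibbles: 0101111001001000
  0101 = 5
  1110 = E
  0100 = 4
  1000 = 8
= 0x5E48


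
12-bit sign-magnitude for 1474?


Sign bit: 0 (positive)
Magnitude: 1474 = 10111000010
= 010111000010


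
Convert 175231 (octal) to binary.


Each octal digit → 3 binary bits:
  1 = 001
  7 = 111
  5 = 101
  2 = 010
  3 = 011
  1 = 001
Concatenate: 001 111 101 010 011 001
= 001111101010011001


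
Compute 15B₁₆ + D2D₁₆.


Align and add column by column (LSB to MSB, each column mod 16 with carry):
  015B
+ 0D2D
  ----
  col 0: B(11) + D(13) + 0 (carry in) = 24 → 8(8), carry out 1
  col 1: 5(5) + 2(2) + 1 (carry in) = 8 → 8(8), carry out 0
  col 2: 1(1) + D(13) + 0 (carry in) = 14 → E(14), carry out 0
  col 3: 0(0) + 0(0) + 0 (carry in) = 0 → 0(0), carry out 0
Reading digits MSB→LSB: 0E88
Strip leading zeros: E88
= 0xE88


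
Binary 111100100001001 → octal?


Group into 3-bit groups: 111100100001001
  111 = 7
  100 = 4
  100 = 4
  001 = 1
  001 = 1
= 0o74411


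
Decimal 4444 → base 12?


Divide by 12 repeatedly:
4444 ÷ 12 = 370 remainder 4
370 ÷ 12 = 30 remainder 10
30 ÷ 12 = 2 remainder 6
2 ÷ 12 = 0 remainder 2
Reading remainders bottom-up:
= 26A4


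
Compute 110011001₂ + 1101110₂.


Align and add column by column (LSB to MSB, carry propagating):
  0110011001
+ 0001101110
  ----------
  col 0: 1 + 0 + 0 (carry in) = 1 → bit 1, carry out 0
  col 1: 0 + 1 + 0 (carry in) = 1 → bit 1, carry out 0
  col 2: 0 + 1 + 0 (carry in) = 1 → bit 1, carry out 0
  col 3: 1 + 1 + 0 (carry in) = 2 → bit 0, carry out 1
  col 4: 1 + 0 + 1 (carry in) = 2 → bit 0, carry out 1
  col 5: 0 + 1 + 1 (carry in) = 2 → bit 0, carry out 1
  col 6: 0 + 1 + 1 (carry in) = 2 → bit 0, carry out 1
  col 7: 1 + 0 + 1 (carry in) = 2 → bit 0, carry out 1
  col 8: 1 + 0 + 1 (carry in) = 2 → bit 0, carry out 1
  col 9: 0 + 0 + 1 (carry in) = 1 → bit 1, carry out 0
Reading bits MSB→LSB: 1000000111
Strip leading zeros: 1000000111
= 1000000111


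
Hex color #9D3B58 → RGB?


Hex: #9D3B58
R = 9D₁₆ = 157
G = 3B₁₆ = 59
B = 58₁₆ = 88
= RGB(157, 59, 88)


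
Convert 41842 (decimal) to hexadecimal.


Divide by 16 repeatedly:
41842 ÷ 16 = 2615 remainder 2 (2)
2615 ÷ 16 = 163 remainder 7 (7)
163 ÷ 16 = 10 remainder 3 (3)
10 ÷ 16 = 0 remainder 10 (A)
Reading remainders bottom-up:
= 0xA372


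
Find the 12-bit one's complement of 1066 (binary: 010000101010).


Original: 010000101010
Invert all bits:
  bit 0: 0 → 1
  bit 1: 1 → 0
  bit 2: 0 → 1
  bit 3: 0 → 1
  bit 4: 0 → 1
  bit 5: 0 → 1
  bit 6: 1 → 0
  bit 7: 0 → 1
  bit 8: 1 → 0
  bit 9: 0 → 1
  bit 10: 1 → 0
  bit 11: 0 → 1
= 101111010101


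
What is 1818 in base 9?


Divide by 9 repeatedly:
1818 ÷ 9 = 202 remainder 0
202 ÷ 9 = 22 remainder 4
22 ÷ 9 = 2 remainder 4
2 ÷ 9 = 0 remainder 2
Reading remainders bottom-up:
= 2440


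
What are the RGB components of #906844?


Hex: #906844
R = 90₁₆ = 144
G = 68₁₆ = 104
B = 44₁₆ = 68
= RGB(144, 104, 68)


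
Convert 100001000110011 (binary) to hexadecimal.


Group into 4-bit nibbles: 0100001000110011
  0100 = 4
  0010 = 2
  0011 = 3
  0011 = 3
= 0x4233


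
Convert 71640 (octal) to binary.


Each octal digit → 3 binary bits:
  7 = 111
  1 = 001
  6 = 110
  4 = 100
  0 = 000
Concatenate: 111 001 110 100 000
= 111001110100000


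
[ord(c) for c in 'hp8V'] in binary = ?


String: 'hp8V'  (4 characters)
Per-character ASCII lookup:
  'h': lowercase starts at 97: 'h' = 97 + 7 = 104 → 1101000
  'p': lowercase starts at 97: 'p' = 97 + 15 = 112 → 1110000
  '8': digits start at 48: '8' = 48 + 8 = 56 → 111000
  'V': uppercase starts at 65: 'V' = 65 + 21 = 86 → 1010110
= 1101000 1110000 111000 1010110


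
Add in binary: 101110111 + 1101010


Align and add column by column (LSB to MSB, carry propagating):
  0101110111
+ 0001101010
  ----------
  col 0: 1 + 0 + 0 (carry in) = 1 → bit 1, carry out 0
  col 1: 1 + 1 + 0 (carry in) = 2 → bit 0, carry out 1
  col 2: 1 + 0 + 1 (carry in) = 2 → bit 0, carry out 1
  col 3: 0 + 1 + 1 (carry in) = 2 → bit 0, carry out 1
  col 4: 1 + 0 + 1 (carry in) = 2 → bit 0, carry out 1
  col 5: 1 + 1 + 1 (carry in) = 3 → bit 1, carry out 1
  col 6: 1 + 1 + 1 (carry in) = 3 → bit 1, carry out 1
  col 7: 0 + 0 + 1 (carry in) = 1 → bit 1, carry out 0
  col 8: 1 + 0 + 0 (carry in) = 1 → bit 1, carry out 0
  col 9: 0 + 0 + 0 (carry in) = 0 → bit 0, carry out 0
Reading bits MSB→LSB: 0111100001
Strip leading zeros: 111100001
= 111100001


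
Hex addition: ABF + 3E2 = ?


Align and add column by column (LSB to MSB, each column mod 16 with carry):
  0ABF
+ 03E2
  ----
  col 0: F(15) + 2(2) + 0 (carry in) = 17 → 1(1), carry out 1
  col 1: B(11) + E(14) + 1 (carry in) = 26 → A(10), carry out 1
  col 2: A(10) + 3(3) + 1 (carry in) = 14 → E(14), carry out 0
  col 3: 0(0) + 0(0) + 0 (carry in) = 0 → 0(0), carry out 0
Reading digits MSB→LSB: 0EA1
Strip leading zeros: EA1
= 0xEA1


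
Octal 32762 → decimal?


Positional values:
Position 0: 2 × 8^0 = 2
Position 1: 6 × 8^1 = 48
Position 2: 7 × 8^2 = 448
Position 3: 2 × 8^3 = 1024
Position 4: 3 × 8^4 = 12288
Sum = 2 + 48 + 448 + 1024 + 12288
= 13810


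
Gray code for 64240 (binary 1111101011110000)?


Binary: 1111101011110000
Gray code: G = B XOR (B >> 1)
B >> 1 = 0111110101111000
1111101011110000 XOR 0111110101111000:
  1 XOR 0 = 1
  1 XOR 1 = 0
  1 XOR 1 = 0
  1 XOR 1 = 0
  1 XOR 1 = 0
  0 XOR 1 = 1
  1 XOR 0 = 1
  0 XOR 1 = 1
  1 XOR 0 = 1
  1 XOR 1 = 0
  1 XOR 1 = 0
  1 XOR 1 = 0
  0 XOR 1 = 1
  0 XOR 0 = 0
  0 XOR 0 = 0
  0 XOR 0 = 0
= 1000011110001000


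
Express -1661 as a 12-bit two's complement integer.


Original: 011001111101
Step 1 - Invert all bits: 100110000010
Step 2 - Add 1: 100110000010 + 1
= 100110000011 (represents -1661)


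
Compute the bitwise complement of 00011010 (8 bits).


Original: 00011010
Invert all bits:
  bit 0: 0 → 1
  bit 1: 0 → 1
  bit 2: 0 → 1
  bit 3: 1 → 0
  bit 4: 1 → 0
  bit 5: 0 → 1
  bit 6: 1 → 0
  bit 7: 0 → 1
= 11100101


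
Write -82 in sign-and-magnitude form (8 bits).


Sign bit: 1 (negative)
Magnitude: 82 = 1010010
= 11010010


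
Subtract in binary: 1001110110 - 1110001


Align and subtract column by column (LSB to MSB, borrowing when needed):
  1001110110
- 0001110001
  ----------
  col 0: (0 - 0 borrow-in) - 1 → borrow from next column: (0+2) - 1 = 1, borrow out 1
  col 1: (1 - 1 borrow-in) - 0 → 0 - 0 = 0, borrow out 0
  col 2: (1 - 0 borrow-in) - 0 → 1 - 0 = 1, borrow out 0
  col 3: (0 - 0 borrow-in) - 0 → 0 - 0 = 0, borrow out 0
  col 4: (1 - 0 borrow-in) - 1 → 1 - 1 = 0, borrow out 0
  col 5: (1 - 0 borrow-in) - 1 → 1 - 1 = 0, borrow out 0
  col 6: (1 - 0 borrow-in) - 1 → 1 - 1 = 0, borrow out 0
  col 7: (0 - 0 borrow-in) - 0 → 0 - 0 = 0, borrow out 0
  col 8: (0 - 0 borrow-in) - 0 → 0 - 0 = 0, borrow out 0
  col 9: (1 - 0 borrow-in) - 0 → 1 - 0 = 1, borrow out 0
Reading bits MSB→LSB: 1000000101
Strip leading zeros: 1000000101
= 1000000101


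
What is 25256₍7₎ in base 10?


Positional values (base 7):
  6 × 7^0 = 6 × 1 = 6
  5 × 7^1 = 5 × 7 = 35
  2 × 7^2 = 2 × 49 = 98
  5 × 7^3 = 5 × 343 = 1715
  2 × 7^4 = 2 × 2401 = 4802
Sum = 6 + 35 + 98 + 1715 + 4802
= 6656


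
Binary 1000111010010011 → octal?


Group into 3-bit groups: 001000111010010011
  001 = 1
  000 = 0
  111 = 7
  010 = 2
  010 = 2
  011 = 3
= 0o107223


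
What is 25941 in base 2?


Divide by 2 repeatedly:
25941 ÷ 2 = 12970 remainder 1
12970 ÷ 2 = 6485 remainder 0
6485 ÷ 2 = 3242 remainder 1
3242 ÷ 2 = 1621 remainder 0
1621 ÷ 2 = 810 remainder 1
810 ÷ 2 = 405 remainder 0
405 ÷ 2 = 202 remainder 1
202 ÷ 2 = 101 remainder 0
101 ÷ 2 = 50 remainder 1
50 ÷ 2 = 25 remainder 0
25 ÷ 2 = 12 remainder 1
12 ÷ 2 = 6 remainder 0
6 ÷ 2 = 3 remainder 0
3 ÷ 2 = 1 remainder 1
1 ÷ 2 = 0 remainder 1
Reading remainders bottom-up:
= 110010101010101


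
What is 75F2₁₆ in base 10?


Positional values:
Position 0: 2 × 16^0 = 2 × 1 = 2
Position 1: F × 16^1 = 15 × 16 = 240
Position 2: 5 × 16^2 = 5 × 256 = 1280
Position 3: 7 × 16^3 = 7 × 4096 = 28672
Sum = 2 + 240 + 1280 + 28672
= 30194


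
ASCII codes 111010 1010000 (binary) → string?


Codes (binary): 111010 1010000
Per-code ASCII lookup:
  111010 = 58  (special character) → ':'
  1010000 = 80  (range 65-90: uppercase, 80 - 65 = 15) → 'P'
= ':P'


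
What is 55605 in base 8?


Divide by 8 repeatedly:
55605 ÷ 8 = 6950 remainder 5
6950 ÷ 8 = 868 remainder 6
868 ÷ 8 = 108 remainder 4
108 ÷ 8 = 13 remainder 4
13 ÷ 8 = 1 remainder 5
1 ÷ 8 = 0 remainder 1
Reading remainders bottom-up:
= 0o154465


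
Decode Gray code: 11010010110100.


Gray code: 11010010110100
MSB stays the same: 1
Each subsequent bit = prev_binary XOR current_gray:
  B[1] = 1 XOR 1 = 0
  B[2] = 0 XOR 0 = 0
  B[3] = 0 XOR 1 = 1
  B[4] = 1 XOR 0 = 1
  B[5] = 1 XOR 0 = 1
  B[6] = 1 XOR 1 = 0
  B[7] = 0 XOR 0 = 0
  B[8] = 0 XOR 1 = 1
  B[9] = 1 XOR 1 = 0
  B[10] = 0 XOR 0 = 0
  B[11] = 0 XOR 1 = 1
  B[12] = 1 XOR 0 = 1
  B[13] = 1 XOR 0 = 1
= 10011100100111 (10023 decimal)


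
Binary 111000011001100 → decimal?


Positional values:
Bit 2: 1 × 2^2 = 4
Bit 3: 1 × 2^3 = 8
Bit 6: 1 × 2^6 = 64
Bit 7: 1 × 2^7 = 128
Bit 12: 1 × 2^12 = 4096
Bit 13: 1 × 2^13 = 8192
Bit 14: 1 × 2^14 = 16384
Sum = 4 + 8 + 64 + 128 + 4096 + 8192 + 16384
= 28876


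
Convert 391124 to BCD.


Each digit → 4-bit binary:
  3 → 0011
  9 → 1001
  1 → 0001
  1 → 0001
  2 → 0010
  4 → 0100
= 0011 1001 0001 0001 0010 0100


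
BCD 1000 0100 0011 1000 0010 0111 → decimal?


Each 4-bit group → digit:
  1000 → 8
  0100 → 4
  0011 → 3
  1000 → 8
  0010 → 2
  0111 → 7
= 843827


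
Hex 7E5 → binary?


Each hex digit → 4 binary bits:
  7 = 0111
  E = 1110
  5 = 0101
Concatenate: 0111 1110 0101
= 011111100101


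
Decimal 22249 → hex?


Divide by 16 repeatedly:
22249 ÷ 16 = 1390 remainder 9 (9)
1390 ÷ 16 = 86 remainder 14 (E)
86 ÷ 16 = 5 remainder 6 (6)
5 ÷ 16 = 0 remainder 5 (5)
Reading remainders bottom-up:
= 0x56E9


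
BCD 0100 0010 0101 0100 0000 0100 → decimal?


Each 4-bit group → digit:
  0100 → 4
  0010 → 2
  0101 → 5
  0100 → 4
  0000 → 0
  0100 → 4
= 425404


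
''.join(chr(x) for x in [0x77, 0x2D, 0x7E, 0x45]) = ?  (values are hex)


Codes (hex): 0x77 0x2D 0x7E 0x45
Per-code ASCII lookup:
  0x77 = 119  (range 97-122: lowercase, 119 - 97 = 22) → 'w'
  0x2D = 45  (special character) → '-'
  0x7E = 126  (special character) → '~'
  0x45 = 69  (range 65-90: uppercase, 69 - 65 = 4) → 'E'
= 'w-~E'


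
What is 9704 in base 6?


Divide by 6 repeatedly:
9704 ÷ 6 = 1617 remainder 2
1617 ÷ 6 = 269 remainder 3
269 ÷ 6 = 44 remainder 5
44 ÷ 6 = 7 remainder 2
7 ÷ 6 = 1 remainder 1
1 ÷ 6 = 0 remainder 1
Reading remainders bottom-up:
= 112532


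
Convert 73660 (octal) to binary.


Each octal digit → 3 binary bits:
  7 = 111
  3 = 011
  6 = 110
  6 = 110
  0 = 000
Concatenate: 111 011 110 110 000
= 111011110110000


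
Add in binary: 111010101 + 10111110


Align and add column by column (LSB to MSB, carry propagating):
  0111010101
+ 0010111110
  ----------
  col 0: 1 + 0 + 0 (carry in) = 1 → bit 1, carry out 0
  col 1: 0 + 1 + 0 (carry in) = 1 → bit 1, carry out 0
  col 2: 1 + 1 + 0 (carry in) = 2 → bit 0, carry out 1
  col 3: 0 + 1 + 1 (carry in) = 2 → bit 0, carry out 1
  col 4: 1 + 1 + 1 (carry in) = 3 → bit 1, carry out 1
  col 5: 0 + 1 + 1 (carry in) = 2 → bit 0, carry out 1
  col 6: 1 + 0 + 1 (carry in) = 2 → bit 0, carry out 1
  col 7: 1 + 1 + 1 (carry in) = 3 → bit 1, carry out 1
  col 8: 1 + 0 + 1 (carry in) = 2 → bit 0, carry out 1
  col 9: 0 + 0 + 1 (carry in) = 1 → bit 1, carry out 0
Reading bits MSB→LSB: 1010010011
Strip leading zeros: 1010010011
= 1010010011


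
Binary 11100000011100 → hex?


Group into 4-bit nibbles: 0011100000011100
  0011 = 3
  1000 = 8
  0001 = 1
  1100 = C
= 0x381C


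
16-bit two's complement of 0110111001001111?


Original: 0110111001001111
Step 1 - Invert all bits: 1001000110110000
Step 2 - Add 1: 1001000110110000 + 1
= 1001000110110001 (represents -28239)


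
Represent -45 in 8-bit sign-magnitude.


Sign bit: 1 (negative)
Magnitude: 45 = 0101101
= 10101101


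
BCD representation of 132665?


Each digit → 4-bit binary:
  1 → 0001
  3 → 0011
  2 → 0010
  6 → 0110
  6 → 0110
  5 → 0101
= 0001 0011 0010 0110 0110 0101


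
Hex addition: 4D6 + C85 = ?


Align and add column by column (LSB to MSB, each column mod 16 with carry):
  04D6
+ 0C85
  ----
  col 0: 6(6) + 5(5) + 0 (carry in) = 11 → B(11), carry out 0
  col 1: D(13) + 8(8) + 0 (carry in) = 21 → 5(5), carry out 1
  col 2: 4(4) + C(12) + 1 (carry in) = 17 → 1(1), carry out 1
  col 3: 0(0) + 0(0) + 1 (carry in) = 1 → 1(1), carry out 0
Reading digits MSB→LSB: 115B
Strip leading zeros: 115B
= 0x115B


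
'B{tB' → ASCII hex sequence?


String: 'B{tB'  (4 characters)
Per-character ASCII lookup:
  'B': uppercase starts at 65: 'B' = 65 + 1 = 66 → 0x42
  '{': special character: '{' = 123 → 0x7B
  't': lowercase starts at 97: 't' = 97 + 19 = 116 → 0x74
  'B': uppercase starts at 65: 'B' = 65 + 1 = 66 → 0x42
= 0x42 0x7B 0x74 0x42


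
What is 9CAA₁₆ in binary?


Each hex digit → 4 binary bits:
  9 = 1001
  C = 1100
  A = 1010
  A = 1010
Concatenate: 1001 1100 1010 1010
= 1001110010101010


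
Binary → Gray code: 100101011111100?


Binary: 100101011111100
Gray code: G = B XOR (B >> 1)
B >> 1 = 010010101111110
100101011111100 XOR 010010101111110:
  1 XOR 0 = 1
  0 XOR 1 = 1
  0 XOR 0 = 0
  1 XOR 0 = 1
  0 XOR 1 = 1
  1 XOR 0 = 1
  0 XOR 1 = 1
  1 XOR 0 = 1
  1 XOR 1 = 0
  1 XOR 1 = 0
  1 XOR 1 = 0
  1 XOR 1 = 0
  1 XOR 1 = 0
  0 XOR 1 = 1
  0 XOR 0 = 0
= 110111110000010


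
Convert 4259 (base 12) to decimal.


Positional values (base 12):
  9 × 12^0 = 9 × 1 = 9
  5 × 12^1 = 5 × 12 = 60
  2 × 12^2 = 2 × 144 = 288
  4 × 12^3 = 4 × 1728 = 6912
Sum = 9 + 60 + 288 + 6912
= 7269


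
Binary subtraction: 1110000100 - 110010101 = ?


Align and subtract column by column (LSB to MSB, borrowing when needed):
  1110000100
- 0110010101
  ----------
  col 0: (0 - 0 borrow-in) - 1 → borrow from next column: (0+2) - 1 = 1, borrow out 1
  col 1: (0 - 1 borrow-in) - 0 → borrow from next column: (-1+2) - 0 = 1, borrow out 1
  col 2: (1 - 1 borrow-in) - 1 → borrow from next column: (0+2) - 1 = 1, borrow out 1
  col 3: (0 - 1 borrow-in) - 0 → borrow from next column: (-1+2) - 0 = 1, borrow out 1
  col 4: (0 - 1 borrow-in) - 1 → borrow from next column: (-1+2) - 1 = 0, borrow out 1
  col 5: (0 - 1 borrow-in) - 0 → borrow from next column: (-1+2) - 0 = 1, borrow out 1
  col 6: (0 - 1 borrow-in) - 0 → borrow from next column: (-1+2) - 0 = 1, borrow out 1
  col 7: (1 - 1 borrow-in) - 1 → borrow from next column: (0+2) - 1 = 1, borrow out 1
  col 8: (1 - 1 borrow-in) - 1 → borrow from next column: (0+2) - 1 = 1, borrow out 1
  col 9: (1 - 1 borrow-in) - 0 → 0 - 0 = 0, borrow out 0
Reading bits MSB→LSB: 0111101111
Strip leading zeros: 111101111
= 111101111


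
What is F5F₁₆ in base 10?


Positional values:
Position 0: F × 16^0 = 15 × 1 = 15
Position 1: 5 × 16^1 = 5 × 16 = 80
Position 2: F × 16^2 = 15 × 256 = 3840
Sum = 15 + 80 + 3840
= 3935


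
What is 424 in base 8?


Divide by 8 repeatedly:
424 ÷ 8 = 53 remainder 0
53 ÷ 8 = 6 remainder 5
6 ÷ 8 = 0 remainder 6
Reading remainders bottom-up:
= 0o650


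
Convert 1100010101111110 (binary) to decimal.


Positional values:
Bit 1: 1 × 2^1 = 2
Bit 2: 1 × 2^2 = 4
Bit 3: 1 × 2^3 = 8
Bit 4: 1 × 2^4 = 16
Bit 5: 1 × 2^5 = 32
Bit 6: 1 × 2^6 = 64
Bit 8: 1 × 2^8 = 256
Bit 10: 1 × 2^10 = 1024
Bit 14: 1 × 2^14 = 16384
Bit 15: 1 × 2^15 = 32768
Sum = 2 + 4 + 8 + 16 + 32 + 64 + 256 + 1024 + 16384 + 32768
= 50558


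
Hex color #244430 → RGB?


Hex: #244430
R = 24₁₆ = 36
G = 44₁₆ = 68
B = 30₁₆ = 48
= RGB(36, 68, 48)


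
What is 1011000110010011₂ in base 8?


Group into 3-bit groups: 001011000110010011
  001 = 1
  011 = 3
  000 = 0
  110 = 6
  010 = 2
  011 = 3
= 0o130623
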